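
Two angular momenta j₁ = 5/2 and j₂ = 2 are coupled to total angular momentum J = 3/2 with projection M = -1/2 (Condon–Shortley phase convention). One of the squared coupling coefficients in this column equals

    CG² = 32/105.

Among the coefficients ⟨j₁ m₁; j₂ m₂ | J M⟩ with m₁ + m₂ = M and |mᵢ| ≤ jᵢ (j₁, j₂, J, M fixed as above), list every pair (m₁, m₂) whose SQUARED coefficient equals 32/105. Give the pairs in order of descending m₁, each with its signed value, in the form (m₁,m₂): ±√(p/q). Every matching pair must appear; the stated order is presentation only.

(3/2,-2): +√(32/105)

Admissible pairs with m₁+m₂ = M = -1/2: (-5/2,2), (-3/2,1), (-1/2,0), (1/2,-1), (3/2,-2)
  (m₁,m₂)=(3/2,-2): CG² = 32/105, CG = +√(32/105)   ← matches the target
  (m₁,m₂)=(1/2,-1): CG² = 5/21, CG = −√(5/21)
  (m₁,m₂)=(-1/2,0): CG² = 2/35, CG = +√(2/35)
  (m₁,m₂)=(-3/2,1): CG² = 2/105, CG = +√(2/105)
  (m₁,m₂)=(-5/2,2): CG² = 8/21, CG = −√(8/21)
Pairs with CG² = 32/105: (3/2,-2): +√(32/105)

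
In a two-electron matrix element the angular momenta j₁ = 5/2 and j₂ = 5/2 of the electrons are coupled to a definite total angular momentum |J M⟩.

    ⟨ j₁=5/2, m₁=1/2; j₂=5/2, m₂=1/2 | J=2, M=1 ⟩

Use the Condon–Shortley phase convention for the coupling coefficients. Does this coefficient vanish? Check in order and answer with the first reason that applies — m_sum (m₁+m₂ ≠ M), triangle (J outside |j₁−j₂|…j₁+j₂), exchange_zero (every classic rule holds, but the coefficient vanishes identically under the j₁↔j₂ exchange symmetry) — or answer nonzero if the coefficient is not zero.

m-sum: m₁+m₂ = 1/2+1/2 = 1, M = 1  ✓
triangle: |j₁−j₂| = 0 ≤ J = 2 ≤ j₁+j₂ = 5  ✓
exchange: j₁=j₂ and m₁=m₂, and (−1)^(j₁+j₂−J) = (−1)^3 = −1 forces ⟨j₁m₁;j₂m₂|JM⟩ = −⟨j₂m₂;j₁m₁|JM⟩ = −⟨j₁m₁;j₂m₂|JM⟩ ⇒ the coefficient vanishes identically
Racah sum check: Σ_k collapses to 0 ⇒ CG = 0

exchange_zero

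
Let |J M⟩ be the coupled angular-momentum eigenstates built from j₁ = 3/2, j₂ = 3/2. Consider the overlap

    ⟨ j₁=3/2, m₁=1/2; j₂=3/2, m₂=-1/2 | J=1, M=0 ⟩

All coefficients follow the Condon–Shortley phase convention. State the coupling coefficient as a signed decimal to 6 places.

√[3·2!1!1!/5! · 2!1!1!2!1!1!] = √(1/5)
  +(−1)^0/∏(0,2,1,1,0,0)! = 1/2  (running 1/2)
  +(−1)^1/∏(1,1,0,0,1,1)! = -1  (running -1/2)
⟨..|..⟩ = √(1/5)·(-1/2) = -0.223607

-0.223607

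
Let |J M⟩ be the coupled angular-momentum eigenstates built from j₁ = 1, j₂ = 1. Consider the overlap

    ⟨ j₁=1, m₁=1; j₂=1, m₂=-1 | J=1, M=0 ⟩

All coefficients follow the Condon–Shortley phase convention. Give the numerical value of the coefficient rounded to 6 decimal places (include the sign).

+0.707107  (= +√(1/2))

j₁+j₂−J=1  J+j₁−j₂=1  J−j₁+j₂=1  j₁+j₂+J+1=4
(j₁±m₁, j₂±m₂, J±M) = (2,0,0,2,1,1)
P² = 1/2
sum k=0..0:
  [0] +1/1 = 1
S = 1
C² = P²·S² = 1/2 ; C = +0.707107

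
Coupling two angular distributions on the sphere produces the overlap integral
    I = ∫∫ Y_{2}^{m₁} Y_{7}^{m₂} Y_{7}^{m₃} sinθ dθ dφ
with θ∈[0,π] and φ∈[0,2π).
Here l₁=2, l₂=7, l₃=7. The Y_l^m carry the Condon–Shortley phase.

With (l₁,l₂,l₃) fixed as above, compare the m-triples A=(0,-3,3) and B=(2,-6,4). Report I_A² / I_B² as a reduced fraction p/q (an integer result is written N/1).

Shared (l₁,l₂,l₃)=(2,7,7): N and (l;000)² cancel in I_A²/I_B².
A: Δ = 2!·2!·12!/17! = 1/185640; Racah Σ t=0..2: t=0:+1/3870720 t=1:−1/2177280 t=2:+1/29030400 = -29/174182400; ⇒ 3j(2 7 7; 0 -3 3)² = 841/185640, sgn -1
B: Δ = 2!·2!·12!/17! = 1/185640; Racah Σ t=0..0: t=0:+1/159667200 = 1/159667200; ⇒ 3j(2 7 7; 2 -6 4)² = 9/1190, sgn -1
I_A²/I_B² = (841/185640)/(9/1190) = 841/1404

841/1404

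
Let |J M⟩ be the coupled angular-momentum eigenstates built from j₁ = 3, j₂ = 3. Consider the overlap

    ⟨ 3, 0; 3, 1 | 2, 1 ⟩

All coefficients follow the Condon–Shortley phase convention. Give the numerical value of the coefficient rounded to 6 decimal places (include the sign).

+√(1/42) ≈ +0.154303

j₁+j₂−J=4  J+j₁−j₂=2  J−j₁+j₂=2  j₁+j₂+J+1=9
(j₁±m₁, j₂±m₂, J±M) = (3,3,4,2,3,1)
P² = 96/7
sum k=2..3:
  [2] +1/8 = 1/8
  [3] −1/12 = -1/12
S = 1/24
C² = P²·S² = 1/42 ; C = +0.154303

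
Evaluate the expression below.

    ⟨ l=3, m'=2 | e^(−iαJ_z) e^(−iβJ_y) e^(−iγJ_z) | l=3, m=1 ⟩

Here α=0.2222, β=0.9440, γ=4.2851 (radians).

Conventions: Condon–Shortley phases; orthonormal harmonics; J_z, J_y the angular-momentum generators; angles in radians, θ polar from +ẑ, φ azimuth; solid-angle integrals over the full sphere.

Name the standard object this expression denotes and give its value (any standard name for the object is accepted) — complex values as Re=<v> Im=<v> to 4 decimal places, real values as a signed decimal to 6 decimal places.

This is a Wigner D-matrix element — the rotation-matrix element ⟨l m'| R(α,β,γ) |l m⟩ in the angular-momentum basis.
D^3_{2,1}(0.2222,0.9440,4.2851) = e^{-i·2·0.2222}·d^3_{2,1}(0.9440)·e^{-i·1·4.2851}. Compute d first:
With c≡cos(β/2)=0.890661 and s≡sin(β/2)=0.454669, N=[120·1·24·2]^{1/2}=75.894664
Admissible k: 0..1 (factorial args all ≥0)
  k=0: (−1)^1·75.8947/(24)·0.8907^5·0.4547^1 = -0.805854
  k=1: (−1)^2·75.8947/(12)·0.8907^3·0.4547^3 = +0.420002
d^3_{2,1}(0.9440) = -0.805854 +0.420002 = -0.385852
Attach z-rotation phases: D = e^{-i(2)(0.2222)}·(-0.385852)·e^{-i(1)(4.2851)} = -0.006602-0.385795i

Wigner D-matrix element, Re=-0.0066 Im=-0.3858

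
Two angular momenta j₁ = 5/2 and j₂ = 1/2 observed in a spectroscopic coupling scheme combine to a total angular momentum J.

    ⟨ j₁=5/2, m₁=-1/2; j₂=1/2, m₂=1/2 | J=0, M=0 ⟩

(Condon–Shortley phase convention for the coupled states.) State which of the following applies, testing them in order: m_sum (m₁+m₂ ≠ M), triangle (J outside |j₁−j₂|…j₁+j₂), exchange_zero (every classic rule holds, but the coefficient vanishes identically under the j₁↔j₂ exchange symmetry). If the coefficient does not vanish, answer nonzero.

m-sum: m₁+m₂ = -1/2+1/2 = 0, M = 0  ✓
triangle: need |j₁−j₂| ≤ J ≤ j₁+j₂, i.e. J ∈ [2, 3]; J = 0 is outside ✗ ⇒ coefficient is 0

triangle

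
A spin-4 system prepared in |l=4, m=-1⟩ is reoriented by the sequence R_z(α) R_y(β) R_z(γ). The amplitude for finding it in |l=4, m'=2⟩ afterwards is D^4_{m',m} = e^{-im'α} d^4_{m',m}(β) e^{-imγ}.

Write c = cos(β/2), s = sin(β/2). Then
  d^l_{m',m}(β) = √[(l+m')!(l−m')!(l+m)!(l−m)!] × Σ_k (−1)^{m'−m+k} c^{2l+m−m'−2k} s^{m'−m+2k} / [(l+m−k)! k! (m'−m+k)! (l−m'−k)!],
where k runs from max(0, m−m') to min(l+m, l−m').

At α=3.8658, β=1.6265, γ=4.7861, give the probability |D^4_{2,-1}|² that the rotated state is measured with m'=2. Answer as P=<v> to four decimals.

P=0.0629

First d^4_{2,-1}(β=1.6265), then the phase factors e^{-i(2)α} and e^{-i(-1)γ}:
c=cos(1.626500/2)=0.687141, s=sin(1.626500/2)=0.726524; N=√[720·2·6·120]=1018.233765
Admissible k: 0..2 (factorial args all ≥0)
  k=0: (−1)^3·1018.2338/(72)·0.6871^5·0.7265^3 = -0.830796
  k=1: (−1)^4·1018.2338/(48)·0.6871^3·0.7265^5 = +1.393138
  k=2: (−1)^5·1018.2338/(240)·0.6871^1·0.7265^7 = -0.311482
d^4_{2,-1}(1.6265) = -0.830796 +1.393138 -0.311482 = +0.250860
|D^4_{2,-1}|² = |d^4_{2,-1}(β)|² = (+0.250860)² = 0.062931 (the z-rotation phases have unit modulus)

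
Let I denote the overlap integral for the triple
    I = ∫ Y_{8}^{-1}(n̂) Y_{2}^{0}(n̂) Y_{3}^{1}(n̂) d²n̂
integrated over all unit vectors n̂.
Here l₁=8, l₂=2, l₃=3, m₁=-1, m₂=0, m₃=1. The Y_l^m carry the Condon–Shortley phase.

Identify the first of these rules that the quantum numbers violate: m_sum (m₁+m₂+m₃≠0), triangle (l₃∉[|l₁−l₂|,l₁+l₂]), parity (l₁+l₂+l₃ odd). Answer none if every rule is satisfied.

Σmᵢ = 0  ✓
l₃∈[|l₁−l₂|,l₁+l₂]=[6,10] required, l₃=3 fails  ✗
Σlᵢ = 13 ⇒ odd

triangle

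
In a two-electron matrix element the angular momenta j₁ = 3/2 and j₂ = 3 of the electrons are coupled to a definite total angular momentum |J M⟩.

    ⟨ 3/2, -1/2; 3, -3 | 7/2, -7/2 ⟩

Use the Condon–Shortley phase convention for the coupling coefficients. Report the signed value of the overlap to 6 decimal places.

+0.816497

j₁+j₂−J=1  J+j₁−j₂=2  J−j₁+j₂=5  j₁+j₂+J+1=9
(j₁±m₁, j₂±m₂, J±M) = (1,2,0,6,0,7)
P² = 38400
sum k=0..0:
  [0] +1/240 = 1/240
S = 1/240
C² = P²·S² = 2/3 ; C = +0.816497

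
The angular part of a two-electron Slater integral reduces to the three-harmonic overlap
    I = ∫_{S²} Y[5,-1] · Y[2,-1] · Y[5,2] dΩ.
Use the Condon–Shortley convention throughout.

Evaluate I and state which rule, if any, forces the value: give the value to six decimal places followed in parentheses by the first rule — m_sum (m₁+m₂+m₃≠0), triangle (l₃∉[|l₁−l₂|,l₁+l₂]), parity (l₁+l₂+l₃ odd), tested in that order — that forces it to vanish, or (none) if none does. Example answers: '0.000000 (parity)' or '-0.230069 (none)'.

Rules hold: Σm=0, L=12 even, 3≤5≤7.
N = 11·5·11 = 605
Δ = 2!·8!·2!/13! = 1/38610
Racah Σ t=0..2: t=0:+1/2880 t=1:−1/576 t=2:+1/2880 = -1/960
⇒ 3j(5 2 5; 0 0 0)² = 10/429, sgn +1
Racah Σ t=0..1: t=0:+1/2880 t=1:−1/1440 = -1/2880
⇒ 3j(5 2 5; -1 -1 2)² = 7/715, sgn +1
4πI² = N·(3j₀)²·(3jₘ)² = 70/507
I = +1·√(0.138067/4π) = 0.10481902
No selection rule forces the value: the integral is nonzero (none).

0.104819 (none)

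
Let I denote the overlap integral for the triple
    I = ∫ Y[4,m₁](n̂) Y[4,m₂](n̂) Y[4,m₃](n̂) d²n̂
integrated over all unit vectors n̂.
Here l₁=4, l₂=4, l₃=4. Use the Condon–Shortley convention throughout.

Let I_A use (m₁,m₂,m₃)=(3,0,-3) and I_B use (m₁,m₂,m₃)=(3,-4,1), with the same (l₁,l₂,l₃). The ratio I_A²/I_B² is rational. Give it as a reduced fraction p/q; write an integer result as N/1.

Shared (l₁,l₂,l₃)=(4,4,4): N and (l;000)² cancel in I_A²/I_B².
A: Δ = 4!·4!·4!/13! = 1/450450; Racah Σ t=0..1: t=0:+1/3456 t=1:−1/864 = -1/1152; ⇒ 3j(4 4 4; 3 0 -3)² = 7/286, sgn +1
B: Δ = 4!·4!·4!/13! = 1/450450; Racah Σ t=0..0: t=0:+1/3456 = 1/3456; ⇒ 3j(4 4 4; 3 -4 1)² = 35/1287, sgn -1
I_A²/I_B² = (7/286)/(35/1287) = 9/10

9/10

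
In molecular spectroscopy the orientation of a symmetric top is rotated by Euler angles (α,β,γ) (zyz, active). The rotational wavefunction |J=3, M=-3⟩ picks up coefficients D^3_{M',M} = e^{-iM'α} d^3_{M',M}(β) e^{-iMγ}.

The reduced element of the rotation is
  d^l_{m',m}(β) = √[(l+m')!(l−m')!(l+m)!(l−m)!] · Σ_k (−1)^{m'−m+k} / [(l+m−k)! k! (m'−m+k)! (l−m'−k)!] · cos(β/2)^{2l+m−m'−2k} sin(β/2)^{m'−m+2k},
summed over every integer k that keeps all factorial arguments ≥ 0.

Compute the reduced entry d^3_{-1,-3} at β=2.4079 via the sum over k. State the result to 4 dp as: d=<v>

d^3_{-1,-3}(β=2.4079) via the finite sum:
With c≡cos(β/2)=0.358673 and s≡sin(β/2)=0.933463, N=[2·24·1·720]^{1/2}=185.903201
k∈{0} keeps every argument non-negative
  k=0: (−1)^2·185.9032/(48)·0.3587^4·0.9335^2 = +0.055852
d^3_{-1,-3}(2.4079) = +0.055852

d=0.0559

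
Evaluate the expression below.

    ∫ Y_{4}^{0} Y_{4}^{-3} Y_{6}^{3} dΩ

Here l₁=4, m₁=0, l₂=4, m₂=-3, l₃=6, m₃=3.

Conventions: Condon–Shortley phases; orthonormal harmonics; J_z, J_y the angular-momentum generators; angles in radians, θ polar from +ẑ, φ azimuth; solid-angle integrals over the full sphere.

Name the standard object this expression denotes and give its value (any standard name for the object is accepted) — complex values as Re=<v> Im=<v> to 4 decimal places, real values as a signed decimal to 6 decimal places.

This is a Gaunt coefficient — the integral of a triple product of spherical harmonics over the sphere.
Checks pass: Σm=0; 14 even; l₃=6∈[0,8].
(2·4+1)(2·4+1)(2·6+1) = 1053
Δ: 2! 6! 6! / 15! → 1/1261260
sum: t=0:+1/4608 t=1:−1/1296 t=2:+1/4608 = -7/20736
3j²(4 4 6; 0 0 0) = Δ·Π!·Σ² = 20/1287  (sign -1)
sum: t=0:+1/11520 t=1:−1/25920 = 1/20736
3j²(4 4 6; 0 -3 3) = Δ·Π!·Σ² = 5/429  (sign -1)
combine: 4πI² = 1053·20/1287·5/429 = 300/1573
take √, sign +1: I = 0.12319450

Gaunt coefficient, +0.123195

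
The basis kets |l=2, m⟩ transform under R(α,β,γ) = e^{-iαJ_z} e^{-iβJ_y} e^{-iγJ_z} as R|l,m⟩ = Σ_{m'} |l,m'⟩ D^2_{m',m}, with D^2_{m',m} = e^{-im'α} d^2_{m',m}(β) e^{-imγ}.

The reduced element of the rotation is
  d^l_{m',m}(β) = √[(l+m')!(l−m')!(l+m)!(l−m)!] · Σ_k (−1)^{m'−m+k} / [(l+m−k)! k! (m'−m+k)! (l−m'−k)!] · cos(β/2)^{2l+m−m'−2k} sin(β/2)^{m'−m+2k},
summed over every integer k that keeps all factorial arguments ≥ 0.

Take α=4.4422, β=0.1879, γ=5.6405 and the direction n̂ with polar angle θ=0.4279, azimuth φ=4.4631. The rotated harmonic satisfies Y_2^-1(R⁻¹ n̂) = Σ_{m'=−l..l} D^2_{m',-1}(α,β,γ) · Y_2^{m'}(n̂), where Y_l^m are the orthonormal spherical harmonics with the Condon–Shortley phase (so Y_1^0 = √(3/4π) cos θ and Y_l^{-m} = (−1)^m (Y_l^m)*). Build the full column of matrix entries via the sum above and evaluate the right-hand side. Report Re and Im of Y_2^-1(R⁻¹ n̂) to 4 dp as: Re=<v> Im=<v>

Re=0.1388 Im=-0.1121

Need the full column D^2_{m',-1} for m'=−2..2 at α=4.4422, β=0.1879, γ=5.6405.
cos(β/2)=0.995590, sin(β/2)=0.093812
d^2_{-2,-1}: single k=1 term ⇒ +0.185152;  D = -0.070004+0.171408i
d^2_{-1,-1}: k∈[0..1] ⇒ +0.982476 -0.026170 = +0.956306;  D = -0.756691-0.584757i
d^2_{0,-1}: k∈[0..1] ⇒ -0.226764 +0.002013 = -0.224751;  D = -0.179911+0.134704i
d^2_{1,-1}: k∈[0..1] ⇒ +0.026170 -0.000077 = +0.026092;  D = +0.009496+0.024303i
d^2_{2,-1}: single k=0 term ⇒ -0.001644;  D = +0.001635-0.000168i
Y_2^{m'}(θ=0.4279,φ=4.4631) and Σ D·Y over m':
  (-0.0700+0.1714i)·(-0.0584-0.0318i)  (-0.7567-0.5848i)·(-0.0720+0.2827i)  (-0.1799+0.1347i)·(+0.4679+0.0000i)  (+0.0095+0.0243i)·(+0.0720+0.2827i)  (+0.0016-0.0002i)·(-0.0584+0.0318i)
Y_2^-1(R⁻¹ n̂) = +0.138830-0.112075i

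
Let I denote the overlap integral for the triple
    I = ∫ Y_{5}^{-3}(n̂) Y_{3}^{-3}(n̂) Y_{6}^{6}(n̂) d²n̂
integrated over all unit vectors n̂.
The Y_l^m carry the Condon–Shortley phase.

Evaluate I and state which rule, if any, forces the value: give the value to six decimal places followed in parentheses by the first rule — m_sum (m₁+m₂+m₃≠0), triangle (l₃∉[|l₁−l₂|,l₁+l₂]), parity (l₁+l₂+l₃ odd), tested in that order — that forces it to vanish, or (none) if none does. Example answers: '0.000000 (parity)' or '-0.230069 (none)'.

-0.119512 (none)

Rules hold: Σm=0, L=14 even, 2≤6≤8.
N = 11·7·13 = 1001
Δ = 2!·8!·4!/15! = 1/675675
Racah Σ t=0..2: t=0:+1/8640 t=1:−1/2304 t=2:+1/8640 = -7/34560
⇒ 3j(5 3 6; 0 0 0)² = 7/429, sgn -1
Racah Σ t=0..0: t=0:+1/1935360 = 1/1935360
⇒ 3j(5 3 6; -3 -3 6)² = 1/91, sgn +1
4πI² = N·(3j₀)²·(3jₘ)² = 7/39
I = -1·√(0.179487/4π) = -0.11951207
No selection rule forces the value: the integral is nonzero (none).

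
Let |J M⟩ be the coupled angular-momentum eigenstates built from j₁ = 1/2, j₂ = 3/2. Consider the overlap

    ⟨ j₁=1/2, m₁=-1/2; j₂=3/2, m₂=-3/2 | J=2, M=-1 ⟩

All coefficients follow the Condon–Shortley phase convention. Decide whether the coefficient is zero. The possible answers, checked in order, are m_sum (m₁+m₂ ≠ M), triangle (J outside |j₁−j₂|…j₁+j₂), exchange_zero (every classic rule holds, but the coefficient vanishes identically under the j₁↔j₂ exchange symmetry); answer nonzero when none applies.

m-sum: m₁+m₂ = -1/2+(-3/2) = -2, M = -1  ✗ ⇒ coefficient is 0

m_sum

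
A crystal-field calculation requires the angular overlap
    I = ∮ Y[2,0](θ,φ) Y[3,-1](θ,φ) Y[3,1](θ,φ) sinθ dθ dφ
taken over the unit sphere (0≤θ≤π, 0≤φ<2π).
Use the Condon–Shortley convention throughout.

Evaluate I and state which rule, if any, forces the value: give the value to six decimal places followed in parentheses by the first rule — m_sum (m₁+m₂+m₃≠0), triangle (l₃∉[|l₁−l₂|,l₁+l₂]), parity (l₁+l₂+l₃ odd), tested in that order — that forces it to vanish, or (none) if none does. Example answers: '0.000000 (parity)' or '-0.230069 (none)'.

-0.126157 (none)

Checks pass: Σm=0; 8 even; l₃=3∈[1,5].
(2·2+1)(2·3+1)(2·3+1) = 245
Δ: 2! 2! 4! / 9! → 1/3780
sum: t=0:+1/24 t=1:−1/4 t=2:+1/24 = -1/6
3j²(2 3 3; 0 0 0) = Δ·Π!·Σ² = 4/105  (sign +1)
sum: t=0:+1/16 t=1:−1/6 t=2:+1/96 = -3/32
3j²(2 3 3; 0 -1 1) = Δ·Π!·Σ² = 3/140  (sign -1)
combine: 4πI² = 245·4/105·3/140 = 1/5
take √, sign -1: I = -0.12615663
No selection rule forces the value: the integral is nonzero (none).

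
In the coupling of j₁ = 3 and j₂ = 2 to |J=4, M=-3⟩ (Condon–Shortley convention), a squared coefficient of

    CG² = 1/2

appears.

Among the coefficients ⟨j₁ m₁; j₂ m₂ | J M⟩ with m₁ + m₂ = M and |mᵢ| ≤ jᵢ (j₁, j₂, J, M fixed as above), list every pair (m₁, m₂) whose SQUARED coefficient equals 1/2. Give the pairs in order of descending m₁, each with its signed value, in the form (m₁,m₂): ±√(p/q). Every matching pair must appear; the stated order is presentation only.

(-1,-2): +√(1/2)

Admissible pairs with m₁+m₂ = M = -3: (-3,0), (-2,-1), (-1,-2)
  (m₁,m₂)=(-1,-2): CG² = 1/2, CG = +√(1/2)   ← matches the target
  (m₁,m₂)=(-2,-1): CG² = 1/20, CG = −√(1/20)
  (m₁,m₂)=(-3,0): CG² = 9/20, CG = −√(9/20)
Pairs with CG² = 1/2: (-1,-2): +√(1/2)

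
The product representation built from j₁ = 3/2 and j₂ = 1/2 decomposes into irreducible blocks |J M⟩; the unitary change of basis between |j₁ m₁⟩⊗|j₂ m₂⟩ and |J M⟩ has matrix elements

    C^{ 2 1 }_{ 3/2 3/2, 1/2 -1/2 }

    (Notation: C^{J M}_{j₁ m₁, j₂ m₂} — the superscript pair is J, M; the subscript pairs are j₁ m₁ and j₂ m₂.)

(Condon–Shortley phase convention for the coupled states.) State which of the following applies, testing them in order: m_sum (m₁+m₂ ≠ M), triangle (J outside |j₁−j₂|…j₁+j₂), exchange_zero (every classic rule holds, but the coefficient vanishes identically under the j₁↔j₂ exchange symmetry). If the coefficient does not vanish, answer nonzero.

nonzero

m-sum: m₁+m₂ = 3/2+(-1/2) = 1, M = 1  ✓
triangle: |j₁−j₂| = 1 ≤ J = 2 ≤ j₁+j₂ = 2  ✓
exchange: j₁≠j₂ or m₁≠m₂ — the exchange symmetry imposes no constraint here
value check: CG = +√(1/4) = +0.500000 ≠ 0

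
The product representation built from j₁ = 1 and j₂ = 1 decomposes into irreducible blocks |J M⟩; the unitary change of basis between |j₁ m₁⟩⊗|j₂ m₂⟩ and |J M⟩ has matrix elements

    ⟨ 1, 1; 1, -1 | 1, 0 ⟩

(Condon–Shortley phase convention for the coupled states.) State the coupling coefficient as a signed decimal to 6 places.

triangle: 1!×1!×1!/4! = 1/24
(j±m)!: 2!×0!×0!×2!×1!×1! = 4
prefactor² = (2J+1)×Δ×N² = 1/2
  k=0: +1/(0!×1!×0!×0!×1!×1!) = 1
Σ = 1  ⇒  CG² = 1/2×1² = 1/2
CG = +√(1/2) = +0.707107

+0.707107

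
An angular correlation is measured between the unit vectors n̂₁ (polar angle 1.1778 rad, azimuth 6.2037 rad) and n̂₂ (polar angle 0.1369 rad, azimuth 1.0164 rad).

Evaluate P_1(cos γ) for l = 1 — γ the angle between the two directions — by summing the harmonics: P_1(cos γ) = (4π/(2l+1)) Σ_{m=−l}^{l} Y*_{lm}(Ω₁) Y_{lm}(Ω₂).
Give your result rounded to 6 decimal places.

Term-by-term m-sum for l=1 (normalisation 4π/3 = 4.188790):
  [-1]  conj(Y_{1,-1})(Ω₁) = 0.31815 - 0.02534j ; Y_{1,-1}(Ω₂) = 0.02482 - 0.04009j ; Δ = 0.00688 - 0.01338j
  [+0]  conj(Y_{1,0})(Ω₁) = 0.18711 + 0.00000j ; Y_{1,0}(Ω₂) = 0.48403 + 0.00000j ; Δ = 0.09057 + 0.00000j
  [+1]  conj(Y_{1,1})(Ω₁) = -0.31815 - 0.02534j ; Y_{1,1}(Ω₂) = -0.02482 - 0.04009j ; Δ = 0.00688 + 0.01338j
Total Σ_m = 0.10433 + 0.00000j. Multiply by 4.188790: 0.43702 + 0.00000j. P_1(cos γ) = 0.437021

0.437021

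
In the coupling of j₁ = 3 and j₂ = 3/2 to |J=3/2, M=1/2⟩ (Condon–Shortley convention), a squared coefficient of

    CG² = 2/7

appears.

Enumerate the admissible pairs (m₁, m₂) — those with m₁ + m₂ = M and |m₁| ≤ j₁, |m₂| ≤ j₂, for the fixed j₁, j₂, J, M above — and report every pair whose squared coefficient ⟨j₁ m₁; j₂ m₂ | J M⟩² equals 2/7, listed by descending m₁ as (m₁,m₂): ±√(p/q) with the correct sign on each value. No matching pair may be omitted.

Admissible pairs with m₁+m₂ = M = 1/2: (-1,3/2), (0,1/2), (1,-1/2), (2,-3/2)
  (m₁,m₂)=(2,-3/2): CG² = 2/7, CG = +√(2/7)   ← matches the target
  (m₁,m₂)=(1,-1/2): CG² = 12/35, CG = −√(12/35)
  (m₁,m₂)=(0,1/2): CG² = 9/35, CG = +√(9/35)
  (m₁,m₂)=(-1,3/2): CG² = 4/35, CG = −√(4/35)
Pairs with CG² = 2/7: (2,-3/2): +√(2/7)

(2,-3/2): +√(2/7)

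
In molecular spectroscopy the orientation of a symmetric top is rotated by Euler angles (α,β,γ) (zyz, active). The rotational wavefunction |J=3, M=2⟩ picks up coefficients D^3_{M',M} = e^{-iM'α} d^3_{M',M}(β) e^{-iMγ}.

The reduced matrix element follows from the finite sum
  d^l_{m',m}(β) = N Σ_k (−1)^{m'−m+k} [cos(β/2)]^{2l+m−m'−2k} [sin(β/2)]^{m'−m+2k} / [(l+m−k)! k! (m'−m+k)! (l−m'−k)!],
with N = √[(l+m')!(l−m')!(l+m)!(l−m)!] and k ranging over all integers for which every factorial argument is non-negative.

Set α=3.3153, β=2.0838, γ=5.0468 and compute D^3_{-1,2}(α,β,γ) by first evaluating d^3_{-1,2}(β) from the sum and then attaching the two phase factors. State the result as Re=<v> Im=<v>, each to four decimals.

Re=-0.2134 Im=0.1152

Split into d^3_{-1,2}(β=2.0838) × two z-phases.
Half-angle: c=0.504581, s=0.863364. N=√(2·24·120·1)=75.894664
Admissible k: 3..4 (factorial args all ≥0)
  k=3: (−1)^0·75.8947/(12)·0.5046^3·0.8634^3 = +0.522883
  k=4: (−1)^1·75.8947/(24)·0.5046^1·0.8634^5 = -0.765423
d^3_{-1,2}(2.0838) = +0.522883 -0.765423 = -0.242540
Phases: e^{-i·(-1)·3.3153}=-0.984951-0.172835i, e^{-i·(2)·5.0468}=-0.784553+0.620062i ⇒ D=-0.213414+0.115239i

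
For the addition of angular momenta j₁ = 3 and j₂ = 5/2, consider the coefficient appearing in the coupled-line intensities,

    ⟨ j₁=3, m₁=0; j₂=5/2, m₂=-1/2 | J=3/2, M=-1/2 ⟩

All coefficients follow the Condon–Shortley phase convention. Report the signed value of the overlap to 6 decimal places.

+√(4/35) ≈ +0.338062

√[4·4!2!1!/8! · 3!3!2!3!1!2!] = √(144/35)
  +(−1)^1/∏(1,3,2,1,0,0)! = -1/12  (running -1/12)
  +(−1)^2/∏(2,2,1,0,1,1)! = 1/4  (running 1/6)
⟨..|..⟩ = √(144/35)·(1/6) = +0.338062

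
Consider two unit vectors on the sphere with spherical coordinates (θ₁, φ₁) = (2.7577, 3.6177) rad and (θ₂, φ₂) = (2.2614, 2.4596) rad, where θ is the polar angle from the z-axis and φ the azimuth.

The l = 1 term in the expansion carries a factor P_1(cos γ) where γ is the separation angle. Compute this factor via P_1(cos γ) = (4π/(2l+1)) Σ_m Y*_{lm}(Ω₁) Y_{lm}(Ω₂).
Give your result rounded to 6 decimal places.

Expand P_1 via completeness: Σ_{m} conj(Y_{1,m}) at Ω₁ times Y_{1,m} at Ω₂ —
  m=-1: (-0.115008-0.059306i) × (-0.206755-0.167878i) = +0.013822+0.031569i  (running Σ = +0.013822+0.031569i)
  m=0: (-0.453039-0.000000i) × (-0.311241+0.000000i) = +0.141004+0.000000i  (running Σ = +0.154827+0.031569i)
  m=1: (+0.115008-0.059306i) × (+0.206755-0.167878i) = +0.013822-0.031569i  (running Σ = +0.168649+0.000000i)
Σ over m = +0.168649+0.000000i; ×(4π/3) → +0.706435+0.000000i. Real part: 0.706435

0.706435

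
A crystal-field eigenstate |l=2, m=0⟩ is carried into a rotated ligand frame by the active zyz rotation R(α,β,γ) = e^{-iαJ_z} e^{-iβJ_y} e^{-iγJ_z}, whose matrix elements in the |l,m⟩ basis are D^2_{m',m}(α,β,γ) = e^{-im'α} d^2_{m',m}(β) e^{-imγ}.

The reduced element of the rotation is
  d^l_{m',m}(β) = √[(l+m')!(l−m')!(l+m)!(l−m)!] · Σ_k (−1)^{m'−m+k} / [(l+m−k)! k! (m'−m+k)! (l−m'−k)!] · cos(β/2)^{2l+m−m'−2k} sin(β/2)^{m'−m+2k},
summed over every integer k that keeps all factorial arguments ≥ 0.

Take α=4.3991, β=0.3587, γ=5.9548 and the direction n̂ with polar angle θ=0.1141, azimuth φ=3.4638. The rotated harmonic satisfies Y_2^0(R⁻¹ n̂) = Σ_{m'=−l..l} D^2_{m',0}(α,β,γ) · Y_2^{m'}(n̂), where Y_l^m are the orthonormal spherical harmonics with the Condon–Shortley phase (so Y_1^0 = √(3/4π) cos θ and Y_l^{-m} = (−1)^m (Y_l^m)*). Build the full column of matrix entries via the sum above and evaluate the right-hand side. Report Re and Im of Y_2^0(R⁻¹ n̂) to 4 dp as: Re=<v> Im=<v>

Need the full column D^2_{m',0} for m'=−2..2 at α=4.3991, β=0.3587, γ=5.9548.
cos(β/2)=0.983960, sin(β/2)=0.178390
d^2_{-2,0}: single k=2 term ⇒ +0.075470;  D = -0.061133+0.044254i
d^2_{-1,0}: k∈[1..2] ⇒ +0.416273 -0.013682 = +0.402591;  D = -0.124074-0.382995i
d^2_{0,0}: k∈[0..2] ⇒ +0.937367 -0.123241 +0.001013 = +0.815138;  D = +0.815138+0.000000i
d^2_{1,0}: k∈[0..1] ⇒ -0.416273 +0.013682 = -0.402591;  D = +0.124074-0.382995i
d^2_{2,0}: single k=0 term ⇒ +0.075470;  D = -0.061133-0.044254i
Y_2^{m'}(θ=0.1141,φ=3.4638) and Σ D·Y over m':
  (-0.0611+0.0443i)·(+0.0040-0.0030i)  (-0.1241-0.3830i)·(-0.0829+0.0277i)  (+0.8151+0.0000i)·(+0.6185+0.0000i)  (+0.1241-0.3830i)·(+0.0829+0.0277i)  (-0.0611-0.0443i)·(+0.0040+0.0030i)
Y_2^0(R⁻¹ n̂) = +0.545719-0.000000i

Re=0.5457 Im=0.0000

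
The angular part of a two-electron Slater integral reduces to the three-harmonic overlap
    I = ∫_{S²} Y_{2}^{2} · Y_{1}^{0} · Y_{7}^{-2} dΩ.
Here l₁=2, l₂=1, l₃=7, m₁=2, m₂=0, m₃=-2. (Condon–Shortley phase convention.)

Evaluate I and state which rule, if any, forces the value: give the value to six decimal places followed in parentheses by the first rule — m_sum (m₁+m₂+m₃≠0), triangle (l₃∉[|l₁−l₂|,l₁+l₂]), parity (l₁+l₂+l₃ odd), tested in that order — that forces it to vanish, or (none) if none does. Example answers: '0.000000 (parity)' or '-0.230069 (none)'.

|2−1|≤7≤2+1 violated ⇒ I = 0

0.000000 (triangle)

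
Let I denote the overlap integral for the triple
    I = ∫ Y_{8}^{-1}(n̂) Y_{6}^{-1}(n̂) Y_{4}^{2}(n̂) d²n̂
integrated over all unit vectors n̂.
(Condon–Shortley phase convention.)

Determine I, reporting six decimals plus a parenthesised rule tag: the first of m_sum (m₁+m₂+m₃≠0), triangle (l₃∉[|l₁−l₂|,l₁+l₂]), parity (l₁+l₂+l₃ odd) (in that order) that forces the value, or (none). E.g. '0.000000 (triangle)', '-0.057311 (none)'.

Checks pass: Σm=0; 18 even; l₃=4∈[2,14].
(2·8+1)(2·6+1)(2·4+1) = 1989
Δ: 10! 6! 2! / 19! → 1/23279256
sum: t=4:+1/1658880 t=5:−1/518400 t=6:+1/1658880 = -1/1382400
3j²(8 6 4; 0 0 0) = Δ·Π!·Σ² = 504/46189  (sign -1)
sum: t=3:−1/43545600 t=4:+1/2073600 t=5:−1/1382400 = -23/87091200
3j²(8 6 4; -1 -1 2) = Δ·Π!·Σ² = 2645/554268  (sign -1)
combine: 4πI² = 1989·504/46189·2645/554268 = 999810/9653501
take √, sign +1: I = 0.09078443
No selection rule forces the value: the integral is nonzero (none).

0.090784 (none)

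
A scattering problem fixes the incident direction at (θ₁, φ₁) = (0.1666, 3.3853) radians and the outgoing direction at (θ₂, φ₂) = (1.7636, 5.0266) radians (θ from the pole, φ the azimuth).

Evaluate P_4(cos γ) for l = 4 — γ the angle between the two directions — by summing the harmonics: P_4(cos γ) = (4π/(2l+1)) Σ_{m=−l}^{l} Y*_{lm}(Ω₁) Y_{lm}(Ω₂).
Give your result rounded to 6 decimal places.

0.231423

Term-by-term m-sum for l=4 (normalisation 4π/9 = 1.396263):
  m=-4: (0.000188, 0.000277) × (0.126812, -0.390563) = (0.000132, -0.000038)  (running Σ = (0.000132, -0.000038))
  m=-3: (-0.004190, -0.003758) × (0.183464, 0.133251) = (-0.000268, -0.001248)  (running Σ = (-0.000136, -0.001286))
  m=-2: (0.047203, 0.025021) × (0.193683, -0.140750) = (0.012664, -0.001798)  (running Σ = (0.012528, -0.003084))
  m=-1: (-0.285867, -0.071081) × (0.075425, 0.232094) = (-0.005064, -0.071709)  (running Σ = (0.007464, -0.074793))
  m=0: (0.732721, -0.000000) × (0.205830, 0.000000) = (0.150816, 0.000000)  (running Σ = (0.158280, -0.074793))
  m=1: (0.285867, -0.071081) × (-0.075425, 0.232094) = (-0.005064, 0.071709)  (running Σ = (0.153216, -0.003084))
  m=2: (0.047203, -0.025021) × (0.193683, 0.140750) = (0.012664, 0.001798)  (running Σ = (0.165880, -0.001286))
  m=3: (0.004190, -0.003758) × (-0.183464, 0.133251) = (-0.000268, 0.001248)  (running Σ = (0.165613, -0.000038))
  m=4: (0.000188, -0.000277) × (0.126812, 0.390563) = (0.000132, 0.000038)  (running Σ = (0.165745, 0.000000))
Accumulated sum (0.165745, 0.000000); after 4π/(2l+1) scaling, (0.231423, 0.000000) ⇒ P_4 = 0.231423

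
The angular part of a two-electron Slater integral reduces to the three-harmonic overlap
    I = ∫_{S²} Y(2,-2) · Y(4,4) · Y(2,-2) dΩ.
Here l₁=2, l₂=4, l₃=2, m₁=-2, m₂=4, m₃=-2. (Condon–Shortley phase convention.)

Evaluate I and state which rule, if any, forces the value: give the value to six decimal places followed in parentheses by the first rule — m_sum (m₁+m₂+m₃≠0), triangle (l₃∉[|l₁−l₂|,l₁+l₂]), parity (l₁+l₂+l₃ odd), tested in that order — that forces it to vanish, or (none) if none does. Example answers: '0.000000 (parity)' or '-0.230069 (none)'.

0.337168 (none)

m-sum 0 ✓  L=8 even ✓  2≤2≤6 ✓
Π(2lᵢ+1) = 5×9×5 = 225
triangle coeff Δ(2,4,2) = 1/630
Σ_t [2,2]: t=2:+1/16 = 1/16
(3j)²=2/35 [(2 4 2; 0 0 0)], sign=+1
Σ_t [4,4]: t=4:+1/576 = 1/576
(3j)²=1/9 [(2 4 2; -2 4 -2)], sign=+1
⇒ 4πI² = 10/7
I = (+1)√(10/7/(4π)) = 0.33716777
No selection rule forces the value: the integral is nonzero (none).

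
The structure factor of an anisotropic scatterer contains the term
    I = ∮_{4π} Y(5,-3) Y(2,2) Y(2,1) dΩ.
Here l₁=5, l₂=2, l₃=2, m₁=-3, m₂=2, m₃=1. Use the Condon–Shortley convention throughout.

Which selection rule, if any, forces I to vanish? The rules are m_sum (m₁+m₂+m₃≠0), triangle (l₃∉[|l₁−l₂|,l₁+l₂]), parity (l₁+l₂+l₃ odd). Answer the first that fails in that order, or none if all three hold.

Σmᵢ = 0  ✓
l₃∈[|l₁−l₂|,l₁+l₂]=[3,7] required, l₃=2 fails  ✗
Σlᵢ = 9 ⇒ odd

triangle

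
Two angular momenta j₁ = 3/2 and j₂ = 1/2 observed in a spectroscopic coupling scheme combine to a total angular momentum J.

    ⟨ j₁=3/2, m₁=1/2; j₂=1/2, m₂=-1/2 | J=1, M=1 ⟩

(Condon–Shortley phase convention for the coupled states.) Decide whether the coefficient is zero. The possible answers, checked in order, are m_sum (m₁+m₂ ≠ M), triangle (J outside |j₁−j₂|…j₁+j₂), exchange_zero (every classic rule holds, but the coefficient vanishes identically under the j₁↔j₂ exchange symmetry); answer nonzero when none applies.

m-sum: m₁+m₂ = 1/2+(-1/2) = 0, M = 1  ✗ ⇒ coefficient is 0

m_sum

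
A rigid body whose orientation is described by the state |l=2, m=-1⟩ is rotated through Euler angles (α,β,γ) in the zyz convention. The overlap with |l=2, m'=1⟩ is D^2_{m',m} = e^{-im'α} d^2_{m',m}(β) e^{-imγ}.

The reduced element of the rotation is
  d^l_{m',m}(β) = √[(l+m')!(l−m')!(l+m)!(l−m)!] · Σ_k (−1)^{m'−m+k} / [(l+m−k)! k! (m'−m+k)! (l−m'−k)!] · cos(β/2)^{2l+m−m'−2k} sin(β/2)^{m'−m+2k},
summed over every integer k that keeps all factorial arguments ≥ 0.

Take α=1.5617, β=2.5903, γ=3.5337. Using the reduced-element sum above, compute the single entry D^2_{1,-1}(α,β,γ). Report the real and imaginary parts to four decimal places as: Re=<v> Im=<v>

Re=0.2545 Im=-0.5998

Split into d^2_{1,-1}(β=2.5903) × two z-phases.
Half-angle: c=0.272169, s=0.962249. N=√(6·1·1·6)=6.000000
k∈{0,1} keeps every argument non-negative
  k=0: (−1)^2·6.0000/(2)·0.2722^2·0.9622^2 = +0.205766
  k=1: (−1)^3·6.0000/(6)·0.2722^0·0.9622^4 = -0.857335
d^2_{1,-1}(2.5903) = +0.205766 -0.857335 = -0.651569
D = (+0.009096-0.999959i)·(-0.651569)·(-0.924106-0.382137i) = +0.254455-0.599829i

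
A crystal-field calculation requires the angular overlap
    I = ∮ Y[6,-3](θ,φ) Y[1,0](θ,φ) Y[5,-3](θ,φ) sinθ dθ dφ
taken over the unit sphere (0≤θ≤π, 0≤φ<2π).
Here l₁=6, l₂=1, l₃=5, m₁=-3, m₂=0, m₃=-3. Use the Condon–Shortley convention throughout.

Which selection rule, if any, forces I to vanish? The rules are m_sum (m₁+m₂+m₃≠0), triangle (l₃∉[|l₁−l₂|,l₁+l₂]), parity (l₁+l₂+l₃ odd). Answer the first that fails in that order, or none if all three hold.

m_sum

m₁+m₂+m₃ = -3 + 0 − 3 = -6  ✗
triangle: |6−1|=5 ≤ l₃=5 ≤ 6+1=7
parity: l₁+l₂+l₃ = 12 is even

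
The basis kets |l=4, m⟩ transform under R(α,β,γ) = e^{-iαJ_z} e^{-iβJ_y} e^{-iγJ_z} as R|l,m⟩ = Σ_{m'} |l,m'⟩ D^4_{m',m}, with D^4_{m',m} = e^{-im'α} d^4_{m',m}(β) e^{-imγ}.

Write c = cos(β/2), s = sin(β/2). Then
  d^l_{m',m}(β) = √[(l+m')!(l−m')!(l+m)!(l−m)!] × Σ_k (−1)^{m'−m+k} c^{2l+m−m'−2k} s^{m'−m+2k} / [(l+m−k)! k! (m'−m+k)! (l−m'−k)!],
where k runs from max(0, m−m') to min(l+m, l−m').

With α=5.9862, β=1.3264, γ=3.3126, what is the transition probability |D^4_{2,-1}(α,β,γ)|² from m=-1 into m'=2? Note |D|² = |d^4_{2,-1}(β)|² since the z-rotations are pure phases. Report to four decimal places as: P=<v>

First d^4_{2,-1}(β=1.3264), then the phase factors e^{-i(2)α} and e^{-i(-1)γ}:
Half-angle: c=0.788026, s=0.615642. N=√(720·2·6·120)=1018.233765
k: max(0,(-1)−(2))=0 … min(4+(-1),4−(2))=2
  k=0: (−1)^3·1018.2338/(72)·0.7880^5·0.6156^3 = -1.002772
  k=1: (−1)^4·1018.2338/(48)·0.7880^3·0.6156^5 = +0.918054
  k=2: (−1)^5·1018.2338/(240)·0.7880^1·0.6156^7 = -0.112066
d^4_{2,-1}(1.3264) = -1.002772 +0.918054 -0.112066 = -0.196784
|D^4_{2,-1}|² = |d^4_{2,-1}(β)|² = (-0.196784)² = 0.038724 (the z-rotation phases have unit modulus)

P=0.0387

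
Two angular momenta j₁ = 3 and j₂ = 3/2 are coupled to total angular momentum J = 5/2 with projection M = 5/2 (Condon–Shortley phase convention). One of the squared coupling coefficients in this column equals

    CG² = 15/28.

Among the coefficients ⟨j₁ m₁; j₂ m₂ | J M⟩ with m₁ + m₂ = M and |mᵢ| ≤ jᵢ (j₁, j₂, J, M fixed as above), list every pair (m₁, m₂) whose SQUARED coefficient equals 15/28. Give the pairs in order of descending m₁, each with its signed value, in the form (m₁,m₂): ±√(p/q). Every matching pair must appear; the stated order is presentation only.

Admissible pairs with m₁+m₂ = M = 5/2: (1,3/2), (2,1/2), (3,-1/2)
  (m₁,m₂)=(3,-1/2): CG² = 15/28, CG = +√(15/28)   ← matches the target
  (m₁,m₂)=(2,1/2): CG² = 5/14, CG = −√(5/14)
  (m₁,m₂)=(1,3/2): CG² = 3/28, CG = +√(3/28)
Pairs with CG² = 15/28: (3,-1/2): +√(15/28)

(3,-1/2): +√(15/28)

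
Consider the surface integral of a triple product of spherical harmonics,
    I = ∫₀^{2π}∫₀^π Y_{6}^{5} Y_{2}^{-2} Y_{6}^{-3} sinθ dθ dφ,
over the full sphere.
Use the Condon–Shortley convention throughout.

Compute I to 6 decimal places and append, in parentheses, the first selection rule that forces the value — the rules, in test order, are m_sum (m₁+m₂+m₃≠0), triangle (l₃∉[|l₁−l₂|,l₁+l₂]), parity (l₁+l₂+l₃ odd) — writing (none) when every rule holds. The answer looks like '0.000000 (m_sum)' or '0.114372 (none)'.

Checks pass: Σm=0; 14 even; l₃=6∈[4,8].
(2·6+1)(2·2+1)(2·6+1) = 845
Δ: 2! 10! 2! / 15! → 1/90090
sum: t=0:+1/69120 t=1:−1/14400 t=2:+1/69120 = -7/172800
3j²(6 2 6; 0 0 0) = Δ·Π!·Σ² = 14/715  (sign -1)
sum: t=0:+1/1451520 = 1/1451520
3j²(6 2 6; 5 -2 -3) = Δ·Π!·Σ² = 1/91  (sign -1)
combine: 4πI² = 845·14/715·1/91 = 2/11
take √, sign +1: I = 0.12028562
No selection rule forces the value: the integral is nonzero (none).

0.120286 (none)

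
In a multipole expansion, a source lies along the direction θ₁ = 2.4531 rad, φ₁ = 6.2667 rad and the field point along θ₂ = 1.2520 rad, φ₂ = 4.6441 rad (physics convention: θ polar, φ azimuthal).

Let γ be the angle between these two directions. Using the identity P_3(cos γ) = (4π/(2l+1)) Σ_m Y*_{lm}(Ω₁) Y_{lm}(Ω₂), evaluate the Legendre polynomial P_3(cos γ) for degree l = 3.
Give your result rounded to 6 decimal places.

Term-by-term m-sum for l=3 (normalisation 4π/7 = 1.795196):
  [-3]  conj(Y_{3,-3})(Ω₁) = 0.10689 - 0.00529j ; Y_{3,-3}(Ω₂) = 0.07268 - 0.34981j ; Δ = 0.00592 - 0.03777j
  [-2]  conj(Y_{3,-2})(Ω₁) = -0.31842 + 0.01050j ; Y_{3,-2}(Ω₂) = -0.28616 - 0.03933j ; Δ = 0.09153 + 0.00952j
  [-1]  conj(Y_{3,-1})(Ω₁) = 0.40683 - 0.00671j ; Y_{3,-1}(Ω₂) = 0.01066 - 0.15579j ; Δ = 0.00329 - 0.06345j
  [+0]  conj(Y_{3,0})(Ω₁) = 0.00533 + 0.00000j ; Y_{3,0}(Ω₂) = -0.29344 + 0.00000j ; Δ = -0.00156 + 0.00000j
  [+1]  conj(Y_{3,1})(Ω₁) = -0.40683 - 0.00671j ; Y_{3,1}(Ω₂) = -0.01066 - 0.15579j ; Δ = 0.00329 + 0.06345j
  [+2]  conj(Y_{3,2})(Ω₁) = -0.31842 - 0.01050j ; Y_{3,2}(Ω₂) = -0.28616 + 0.03933j ; Δ = 0.09153 - 0.00952j
  [+3]  conj(Y_{3,3})(Ω₁) = -0.10689 - 0.00529j ; Y_{3,3}(Ω₂) = -0.07268 - 0.34981j ; Δ = 0.00592 + 0.03777j
Total Σ_m = 0.19992 + 0.00000j. Multiply by 1.795196: 0.35889 + 0.00000j. P_3(cos γ) = 0.358887

0.358887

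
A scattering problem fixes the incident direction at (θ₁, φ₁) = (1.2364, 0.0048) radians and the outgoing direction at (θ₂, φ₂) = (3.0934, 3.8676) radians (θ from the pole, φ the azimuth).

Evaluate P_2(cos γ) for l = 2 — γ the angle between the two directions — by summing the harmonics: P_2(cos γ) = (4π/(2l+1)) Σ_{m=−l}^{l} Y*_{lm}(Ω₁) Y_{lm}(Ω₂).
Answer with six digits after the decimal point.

Summing Y*_{l m}(θ₁,φ₁)·Y_{l m}(θ₂,φ₂) over m ∈ [−2, 2]; prefactor 4π/(2·2+1) = 2.513274:
  m=-2: Y*=(0.344651, 0.003309)  Y=(0.000106, -0.000890)  product (0.000040, -0.000306)
  m=-1: Y*=(0.239502, 0.001150)  Y=(0.027800, -0.024679)  product (0.006686, -0.005879)
  m=+0: Y*=(-0.213475, -0.000000)  Y=(0.628587, 0.000000)  product (-0.134188, -0.000000)
  m=+1: Y*=(-0.239502, 0.001150)  Y=(-0.027800, -0.024679)  product (0.006686, 0.005879)
  m=+2: Y*=(0.344651, -0.003309)  Y=(0.000106, 0.000890)  product (0.000040, 0.000306)
Σ over m = (-0.120736, -0.000000); ×(4π/5) → (-0.303442, -0.000000). Real part: -0.303442

-0.303442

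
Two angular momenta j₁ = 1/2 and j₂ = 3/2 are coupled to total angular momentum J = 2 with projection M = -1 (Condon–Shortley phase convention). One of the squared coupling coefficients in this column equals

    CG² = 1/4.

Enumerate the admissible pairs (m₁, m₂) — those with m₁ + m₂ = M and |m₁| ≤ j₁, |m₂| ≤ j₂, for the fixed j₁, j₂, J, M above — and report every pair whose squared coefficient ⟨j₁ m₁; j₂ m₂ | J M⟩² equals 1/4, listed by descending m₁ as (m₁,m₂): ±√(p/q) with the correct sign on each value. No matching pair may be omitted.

Admissible pairs with m₁+m₂ = M = -1: (-1/2,-1/2), (1/2,-3/2)
  (m₁,m₂)=(1/2,-3/2): CG² = 1/4, CG = +√(1/4)   ← matches the target
  (m₁,m₂)=(-1/2,-1/2): CG² = 3/4, CG = +√(3/4)
Pairs with CG² = 1/4: (1/2,-3/2): +√(1/4)

(1/2,-3/2): +√(1/4)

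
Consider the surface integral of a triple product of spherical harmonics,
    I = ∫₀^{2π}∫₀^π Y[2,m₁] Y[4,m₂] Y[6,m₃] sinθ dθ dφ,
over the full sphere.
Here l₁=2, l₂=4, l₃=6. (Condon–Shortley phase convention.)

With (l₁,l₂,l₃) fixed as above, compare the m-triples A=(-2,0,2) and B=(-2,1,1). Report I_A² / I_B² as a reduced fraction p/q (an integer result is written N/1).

2/1

Shared (l₁,l₂,l₃)=(2,4,6): N and (l;000)² cancel in I_A²/I_B².
A: Δ = 0!·4!·8!/13! = 1/6435; Racah Σ t=0..0: t=0:+1/13824 = 1/13824; ⇒ 3j(2 4 6; -2 0 2)² = 14/1287, sgn +1
B: Δ = 0!·4!·8!/13! = 1/6435; Racah Σ t=0..0: t=0:+1/17280 = 1/17280; ⇒ 3j(2 4 6; -2 1 1)² = 7/1287, sgn -1
I_A²/I_B² = (14/1287)/(7/1287) = 2/1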